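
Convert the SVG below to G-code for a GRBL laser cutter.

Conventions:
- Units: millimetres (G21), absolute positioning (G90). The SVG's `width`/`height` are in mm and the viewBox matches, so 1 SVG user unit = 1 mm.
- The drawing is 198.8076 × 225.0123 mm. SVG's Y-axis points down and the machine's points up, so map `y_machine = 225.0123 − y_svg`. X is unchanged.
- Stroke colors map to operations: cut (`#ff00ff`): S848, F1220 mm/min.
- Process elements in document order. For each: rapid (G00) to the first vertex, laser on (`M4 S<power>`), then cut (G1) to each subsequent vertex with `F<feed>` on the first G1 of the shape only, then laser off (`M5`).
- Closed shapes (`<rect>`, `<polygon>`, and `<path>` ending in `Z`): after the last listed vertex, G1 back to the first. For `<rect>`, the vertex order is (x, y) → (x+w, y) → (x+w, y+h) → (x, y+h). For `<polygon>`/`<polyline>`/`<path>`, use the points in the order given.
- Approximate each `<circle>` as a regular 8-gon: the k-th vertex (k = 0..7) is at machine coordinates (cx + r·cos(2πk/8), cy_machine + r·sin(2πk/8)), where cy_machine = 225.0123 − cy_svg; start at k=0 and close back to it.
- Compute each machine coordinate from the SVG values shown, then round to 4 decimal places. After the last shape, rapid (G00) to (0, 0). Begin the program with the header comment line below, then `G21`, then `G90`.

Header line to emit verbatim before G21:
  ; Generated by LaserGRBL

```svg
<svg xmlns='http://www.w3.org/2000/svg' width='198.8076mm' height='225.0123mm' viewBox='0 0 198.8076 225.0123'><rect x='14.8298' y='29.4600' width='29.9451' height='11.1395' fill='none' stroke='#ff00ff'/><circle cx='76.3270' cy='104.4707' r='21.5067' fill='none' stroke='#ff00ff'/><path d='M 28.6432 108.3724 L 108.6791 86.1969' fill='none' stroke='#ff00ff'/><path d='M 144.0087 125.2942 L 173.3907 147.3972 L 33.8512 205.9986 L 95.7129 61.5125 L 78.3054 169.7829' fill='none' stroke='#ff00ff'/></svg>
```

; Generated by LaserGRBL
G21
G90
G00 X14.8298 Y195.5523
M4 S848
G1 X44.7749 Y195.5523 F1220
G1 X44.7749 Y184.4128
G1 X14.8298 Y184.4128
G1 X14.8298 Y195.5523
M5
G00 X97.8337 Y120.5416
M4 S848
G1 X91.5345 Y135.7491 F1220
G1 X76.3270 Y142.0483
G1 X61.1195 Y135.7491
G1 X54.8203 Y120.5416
G1 X61.1195 Y105.3341
G1 X76.3270 Y99.0349
G1 X91.5345 Y105.3341
G1 X97.8337 Y120.5416
M5
G00 X28.6432 Y116.6399
M4 S848
G1 X108.6791 Y138.8154 F1220
M5
G00 X144.0087 Y99.7181
M4 S848
G1 X173.3907 Y77.6151 F1220
G1 X33.8512 Y19.0137
G1 X95.7129 Y163.4998
G1 X78.3054 Y55.2294
M5
G00 X0.0000 Y0.0000

viewBox `0 0 198.8076 225.0123` with mm width/height → 1 unit = 1 mm. Flip: y_m = 225.0123 − y_svg.

**Shape 1** — `<rect>` rectangle, stroke `#ff00ff` → cut (S848, F1220). Machine vertices: (14.8298,195.5523) → (44.7749,195.5523) → (44.7749,184.4128) → (14.8298,184.4128) → (14.8298,195.5523). Closed: final G1 returns to the first vertex.

**Shape 2** — `<circle>` circle, stroke `#ff00ff` → cut (S848, F1220). Machine vertices: (97.8337,120.5416) → (91.5345,135.7491) → (76.3270,142.0483) → (61.1195,135.7491) → (54.8203,120.5416) → (61.1195,105.3341) → (76.3270,99.0349) → (91.5345,105.3341) → (97.8337,120.5416). Closed: final G1 returns to the first vertex.

**Shape 3** — `<path>` line segment, stroke `#ff00ff` → cut (S848, F1220). Machine vertices: (28.6432,116.6399) → (108.6791,138.8154). Open path.

**Shape 4** — `<path>` open polyline, stroke `#ff00ff` → cut (S848, F1220). Machine vertices: (144.0087,99.7181) → (173.3907,77.6151) → (33.8512,19.0137) → (95.7129,163.4998) → (78.3054,55.2294). Open path.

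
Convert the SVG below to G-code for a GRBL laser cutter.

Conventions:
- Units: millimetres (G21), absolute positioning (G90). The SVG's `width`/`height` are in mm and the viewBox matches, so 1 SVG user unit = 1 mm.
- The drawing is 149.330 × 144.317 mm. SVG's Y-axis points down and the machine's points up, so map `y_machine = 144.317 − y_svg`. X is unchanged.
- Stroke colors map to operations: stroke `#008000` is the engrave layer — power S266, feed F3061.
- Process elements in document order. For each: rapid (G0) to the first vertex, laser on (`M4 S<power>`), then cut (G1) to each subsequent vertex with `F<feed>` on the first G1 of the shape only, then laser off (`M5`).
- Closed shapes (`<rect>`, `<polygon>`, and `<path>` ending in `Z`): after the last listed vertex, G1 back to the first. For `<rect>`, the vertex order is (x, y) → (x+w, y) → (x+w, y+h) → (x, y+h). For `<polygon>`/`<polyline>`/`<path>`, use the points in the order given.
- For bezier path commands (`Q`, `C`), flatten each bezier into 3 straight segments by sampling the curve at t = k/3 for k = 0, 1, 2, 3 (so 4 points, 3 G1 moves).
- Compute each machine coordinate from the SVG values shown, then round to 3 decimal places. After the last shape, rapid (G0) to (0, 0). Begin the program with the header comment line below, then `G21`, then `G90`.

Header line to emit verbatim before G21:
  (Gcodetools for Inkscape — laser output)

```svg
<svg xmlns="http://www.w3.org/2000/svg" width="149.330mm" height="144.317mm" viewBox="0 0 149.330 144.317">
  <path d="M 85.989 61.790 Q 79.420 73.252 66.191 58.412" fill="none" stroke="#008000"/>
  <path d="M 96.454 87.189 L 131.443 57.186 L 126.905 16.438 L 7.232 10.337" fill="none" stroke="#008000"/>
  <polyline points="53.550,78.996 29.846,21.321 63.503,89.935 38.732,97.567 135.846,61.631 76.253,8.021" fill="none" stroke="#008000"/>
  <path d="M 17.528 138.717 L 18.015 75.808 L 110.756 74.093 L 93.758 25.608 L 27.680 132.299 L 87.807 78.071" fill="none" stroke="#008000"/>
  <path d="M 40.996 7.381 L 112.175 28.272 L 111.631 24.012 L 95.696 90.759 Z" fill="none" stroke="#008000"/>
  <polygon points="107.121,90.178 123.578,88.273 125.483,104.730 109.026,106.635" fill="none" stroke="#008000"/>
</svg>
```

(Gcodetools for Inkscape — laser output)
G21
G90
G0 X85.989 Y82.527
M4 S266
G1 X80.870 Y77.808 F3061
G1 X74.270 Y78.934
G1 X66.191 Y85.905
M5
G0 X96.454 Y57.128
M4 S266
G1 X131.443 Y87.131 F3061
G1 X126.905 Y127.879
G1 X7.232 Y133.980
M5
G0 X53.550 Y65.321
M4 S266
G1 X29.846 Y122.996 F3061
G1 X63.503 Y54.382
G1 X38.732 Y46.750
G1 X135.846 Y82.686
G1 X76.253 Y136.296
M5
G0 X17.528 Y5.600
M4 S266
G1 X18.015 Y68.509 F3061
G1 X110.756 Y70.224
G1 X93.758 Y118.709
G1 X27.680 Y12.018
G1 X87.807 Y66.246
M5
G0 X40.996 Y136.936
M4 S266
G1 X112.175 Y116.045 F3061
G1 X111.631 Y120.305
G1 X95.696 Y53.558
G1 X40.996 Y136.936
M5
G0 X107.121 Y54.139
M4 S266
G1 X123.578 Y56.044 F3061
G1 X125.483 Y39.587
G1 X109.026 Y37.682
G1 X107.121 Y54.139
M5
G0 X0.000 Y0.000

1 u = 1 mm; y_m = 144.317 − y.

[1] `<path>` quadratic bezier, #008000→engrave S266 F3061: (85.989,82.527) → (80.870,77.808) → (74.270,78.934) → (66.191,85.905)

[2] `<path>` open polyline, #008000→engrave S266 F3061: (96.454,57.128) → (131.443,87.131) → (126.905,127.879) → (7.232,133.980)

[3] `<polyline>` open polyline, #008000→engrave S266 F3061: (53.550,65.321) → (29.846,122.996) → (63.503,54.382) → (38.732,46.750) → (135.846,82.686) → (76.253,136.296)

[4] `<path>` open polyline, #008000→engrave S266 F3061: (17.528,5.600) → (18.015,68.509) → (110.756,70.224) → (93.758,118.709) → (27.680,12.018) → (87.807,66.246)

[5] `<path>` closed polygon, #008000→engrave S266 F3061: (40.996,136.936) → (112.175,116.045) → (111.631,120.305) → (95.696,53.558) → (40.996,136.936) (closed)

[6] `<polygon>` regular polygon, #008000→engrave S266 F3061: (107.121,54.139) → (123.578,56.044) → (125.483,39.587) → (109.026,37.682) → (107.121,54.139) (closed)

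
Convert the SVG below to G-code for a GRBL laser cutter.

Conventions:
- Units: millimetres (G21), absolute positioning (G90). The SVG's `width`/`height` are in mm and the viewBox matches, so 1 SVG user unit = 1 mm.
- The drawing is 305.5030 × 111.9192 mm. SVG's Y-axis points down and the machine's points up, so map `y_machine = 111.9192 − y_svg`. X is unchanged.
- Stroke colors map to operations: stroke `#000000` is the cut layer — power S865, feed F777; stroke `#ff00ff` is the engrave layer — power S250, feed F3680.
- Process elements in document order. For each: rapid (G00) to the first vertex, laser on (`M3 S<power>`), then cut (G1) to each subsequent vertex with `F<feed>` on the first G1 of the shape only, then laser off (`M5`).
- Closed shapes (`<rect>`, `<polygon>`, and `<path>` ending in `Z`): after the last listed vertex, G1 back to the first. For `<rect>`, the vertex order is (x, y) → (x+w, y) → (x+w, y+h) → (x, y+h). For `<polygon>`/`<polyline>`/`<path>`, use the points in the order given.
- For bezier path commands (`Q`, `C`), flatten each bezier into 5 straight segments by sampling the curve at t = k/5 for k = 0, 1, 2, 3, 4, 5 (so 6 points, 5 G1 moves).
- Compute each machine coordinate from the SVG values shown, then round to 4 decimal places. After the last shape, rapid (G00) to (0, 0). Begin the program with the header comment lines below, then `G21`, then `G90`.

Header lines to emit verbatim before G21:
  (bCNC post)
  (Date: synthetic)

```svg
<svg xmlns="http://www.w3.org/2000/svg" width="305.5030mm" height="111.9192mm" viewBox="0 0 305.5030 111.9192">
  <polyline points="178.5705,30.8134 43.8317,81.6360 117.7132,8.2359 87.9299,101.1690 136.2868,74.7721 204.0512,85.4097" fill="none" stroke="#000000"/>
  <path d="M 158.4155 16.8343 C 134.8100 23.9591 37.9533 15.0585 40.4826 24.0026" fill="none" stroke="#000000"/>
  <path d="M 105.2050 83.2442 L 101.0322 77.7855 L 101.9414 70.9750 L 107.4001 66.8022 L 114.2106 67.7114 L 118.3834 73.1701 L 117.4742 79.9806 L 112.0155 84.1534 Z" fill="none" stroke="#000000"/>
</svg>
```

(bCNC post)
(Date: synthetic)
G21
G90
G00 X178.5705 Y81.1058
M3 S865
G1 X43.8317 Y30.2832 F777
G1 X117.7132 Y103.6833
G1 X87.9299 Y10.7502
G1 X136.2868 Y37.1471
G1 X204.0512 Y26.5095
M5
G00 X158.4155 Y95.0849
M3 S865
G1 X136.8432 Y92.4621 F777
G1 X105.9771 Y92.0596
G1 X74.1039 Y92.2518
G1 X49.5102 Y91.4127
G1 X40.4826 Y87.9166
M5
G00 X105.2050 Y28.6750
M3 S865
G1 X101.0322 Y34.1337 F777
G1 X101.9414 Y40.9442
G1 X107.4001 Y45.1170
G1 X114.2106 Y44.2078
G1 X118.3834 Y38.7491
G1 X117.4742 Y31.9386
G1 X112.0155 Y27.7658
G1 X105.2050 Y28.6750
M5
G00 X0.0000 Y0.0000

viewBox `0 0 305.5030 111.9192` with mm width/height → 1 unit = 1 mm. Flip: y_m = 111.9192 − y_svg.

**Shape 1** — `<polyline>` open polyline, stroke `#000000` → cut (S865, F777). Machine vertices: (178.5705,81.1058) → (43.8317,30.2832) → (117.7132,103.6833) → (87.9299,10.7502) → (136.2868,37.1471) → (204.0512,26.5095). Open path.

**Shape 2** — `<path>` cubic bezier, stroke `#000000` → cut (S865, F777). Control points (SVG): P0=(158.4155,16.8343), P1=(134.8100,23.9591), P2=(37.9533,15.0585), P3=(40.4826,24.0026); sampled at t=k/5. Machine vertices: (158.4155,95.0849) → (136.8432,92.4621) → (105.9771,92.0596) → (74.1039,92.2518) → (49.5102,91.4127) → (40.4826,87.9166). Open path.

**Shape 3** — `<path>` regular polygon, stroke `#000000` → cut (S865, F777). Machine vertices: (105.2050,28.6750) → (101.0322,34.1337) → (101.9414,40.9442) → (107.4001,45.1170) → (114.2106,44.2078) → (118.3834,38.7491) → (117.4742,31.9386) → (112.0155,27.7658) → (105.2050,28.6750). Closed: final G1 returns to the first vertex.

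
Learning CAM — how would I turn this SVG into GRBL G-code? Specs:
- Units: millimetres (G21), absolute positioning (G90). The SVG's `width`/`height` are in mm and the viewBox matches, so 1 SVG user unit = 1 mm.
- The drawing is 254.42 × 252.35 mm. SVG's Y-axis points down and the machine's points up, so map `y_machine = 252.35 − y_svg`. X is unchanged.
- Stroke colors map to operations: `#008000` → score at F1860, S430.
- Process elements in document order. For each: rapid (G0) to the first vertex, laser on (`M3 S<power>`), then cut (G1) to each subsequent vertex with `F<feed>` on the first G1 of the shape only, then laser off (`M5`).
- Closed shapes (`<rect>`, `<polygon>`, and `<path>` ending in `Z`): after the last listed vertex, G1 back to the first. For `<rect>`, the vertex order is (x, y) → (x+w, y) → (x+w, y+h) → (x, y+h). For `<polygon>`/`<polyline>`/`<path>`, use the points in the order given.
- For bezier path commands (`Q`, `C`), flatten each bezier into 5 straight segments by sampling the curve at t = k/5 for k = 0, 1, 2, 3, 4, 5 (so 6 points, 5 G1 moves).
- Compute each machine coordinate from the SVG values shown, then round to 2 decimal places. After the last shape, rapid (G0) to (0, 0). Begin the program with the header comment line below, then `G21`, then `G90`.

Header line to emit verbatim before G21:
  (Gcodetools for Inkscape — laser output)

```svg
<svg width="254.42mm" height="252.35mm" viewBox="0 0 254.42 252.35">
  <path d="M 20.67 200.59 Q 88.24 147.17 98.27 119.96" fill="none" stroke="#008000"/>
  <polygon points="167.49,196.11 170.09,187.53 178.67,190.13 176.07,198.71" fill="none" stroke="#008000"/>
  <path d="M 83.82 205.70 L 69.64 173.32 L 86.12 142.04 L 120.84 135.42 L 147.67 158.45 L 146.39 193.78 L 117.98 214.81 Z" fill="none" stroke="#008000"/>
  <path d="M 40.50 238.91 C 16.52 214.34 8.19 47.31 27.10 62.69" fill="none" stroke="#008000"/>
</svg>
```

(Gcodetools for Inkscape — laser output)
G21
G90
G0 X20.67 Y51.76
M3 S430
G1 X45.40 Y72.08 F1860
G1 X65.52 Y90.30
G1 X81.04 Y106.43
G1 X91.96 Y120.46
G1 X98.27 Y132.39
M5
G0 X167.49 Y56.24
M3 S430
G1 X170.09 Y64.82 F1860
G1 X178.67 Y62.22
G1 X176.07 Y53.64
G1 X167.49 Y56.24
M5
G0 X83.82 Y46.65
M3 S430
G1 X69.64 Y79.03 F1860
G1 X86.12 Y110.31
G1 X120.84 Y116.93
G1 X147.67 Y93.90
G1 X146.39 Y58.57
G1 X117.98 Y37.54
G1 X83.82 Y46.65
M5
G0 X40.50 Y13.44
M3 S430
G1 X28.08 Y42.68 F1860
G1 X19.98 Y90.51
G1 X16.74 Y141.35
G1 X18.93 Y179.60
G1 X27.10 Y189.66
M5
G0 X0.00 Y0.00

1 u = 1 mm; y_m = 252.35 − y.

[1] `<path>` quadratic bezier, #008000→score S430 F1860: (20.67,51.76) → (45.40,72.08) → (65.52,90.30) → (81.04,106.43) → (91.96,120.46) → (98.27,132.39)

[2] `<polygon>` regular polygon, #008000→score S430 F1860: (167.49,56.24) → (170.09,64.82) → (178.67,62.22) → (176.07,53.64) → (167.49,56.24) (closed)

[3] `<path>` regular polygon, #008000→score S430 F1860: (83.82,46.65) → (69.64,79.03) → (86.12,110.31) → (120.84,116.93) → (147.67,93.90) → (146.39,58.57) → (117.98,37.54) → (83.82,46.65) (closed)

[4] `<path>` cubic bezier, #008000→score S430 F1860: (40.50,13.44) → (28.08,42.68) → (19.98,90.51) → (16.74,141.35) → (18.93,179.60) → (27.10,189.66)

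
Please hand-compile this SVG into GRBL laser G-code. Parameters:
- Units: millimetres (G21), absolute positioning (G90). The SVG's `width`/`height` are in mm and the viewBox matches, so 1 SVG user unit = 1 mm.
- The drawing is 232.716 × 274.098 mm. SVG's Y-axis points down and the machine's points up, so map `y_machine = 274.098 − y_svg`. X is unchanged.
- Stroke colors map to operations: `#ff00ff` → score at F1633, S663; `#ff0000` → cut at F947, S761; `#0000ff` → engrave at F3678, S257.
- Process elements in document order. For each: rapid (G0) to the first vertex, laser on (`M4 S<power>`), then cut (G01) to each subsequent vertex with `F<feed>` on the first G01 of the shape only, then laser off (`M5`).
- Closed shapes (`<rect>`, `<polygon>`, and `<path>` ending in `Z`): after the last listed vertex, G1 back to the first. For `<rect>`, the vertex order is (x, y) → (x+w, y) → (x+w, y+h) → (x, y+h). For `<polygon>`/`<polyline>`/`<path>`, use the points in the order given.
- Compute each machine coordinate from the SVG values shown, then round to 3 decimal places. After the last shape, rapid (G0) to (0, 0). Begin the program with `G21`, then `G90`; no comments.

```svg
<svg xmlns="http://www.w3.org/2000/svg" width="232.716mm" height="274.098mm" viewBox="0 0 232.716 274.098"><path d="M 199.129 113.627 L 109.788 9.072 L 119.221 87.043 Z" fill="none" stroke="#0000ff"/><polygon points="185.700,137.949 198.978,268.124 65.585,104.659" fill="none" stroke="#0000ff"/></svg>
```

1 u = 1 mm; y_m = 274.098 − y.

[1] `<path>` closed polygon, #0000ff→engrave S257 F3678: (199.129,160.471) → (109.788,265.026) → (119.221,187.055) → (199.129,160.471) (closed)

[2] `<polygon>` closed polygon, #0000ff→engrave S257 F3678: (185.700,136.149) → (198.978,5.974) → (65.585,169.439) → (185.700,136.149) (closed)

G21
G90
G0 X199.129 Y160.471
M4 S257
G01 X109.788 Y265.026 F3678
G01 X119.221 Y187.055
G01 X199.129 Y160.471
M5
G0 X185.700 Y136.149
M4 S257
G01 X198.978 Y5.974 F3678
G01 X65.585 Y169.439
G01 X185.700 Y136.149
M5
G0 X0.000 Y0.000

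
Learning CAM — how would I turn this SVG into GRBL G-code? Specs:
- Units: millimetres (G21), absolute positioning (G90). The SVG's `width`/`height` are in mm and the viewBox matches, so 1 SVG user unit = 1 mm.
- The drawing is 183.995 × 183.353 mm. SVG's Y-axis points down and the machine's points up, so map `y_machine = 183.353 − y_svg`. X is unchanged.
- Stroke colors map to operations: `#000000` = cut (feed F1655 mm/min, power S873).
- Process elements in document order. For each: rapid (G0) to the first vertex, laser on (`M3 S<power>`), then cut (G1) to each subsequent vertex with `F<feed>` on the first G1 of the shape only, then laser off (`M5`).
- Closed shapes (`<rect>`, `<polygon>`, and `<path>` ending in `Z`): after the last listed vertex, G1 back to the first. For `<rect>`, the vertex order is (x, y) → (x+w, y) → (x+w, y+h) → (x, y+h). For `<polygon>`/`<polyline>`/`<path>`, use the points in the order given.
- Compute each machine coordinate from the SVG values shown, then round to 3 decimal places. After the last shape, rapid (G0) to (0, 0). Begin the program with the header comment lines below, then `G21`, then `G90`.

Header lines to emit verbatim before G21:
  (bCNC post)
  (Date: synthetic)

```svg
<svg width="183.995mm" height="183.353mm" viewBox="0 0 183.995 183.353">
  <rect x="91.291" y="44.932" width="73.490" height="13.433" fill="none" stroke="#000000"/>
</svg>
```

1 u = 1 mm; y_m = 183.353 − y.

[1] `<rect>` rectangle, #000000→cut S873 F1655: (91.291,138.421) → (164.781,138.421) → (164.781,124.988) → (91.291,124.988) → (91.291,138.421) (closed)

(bCNC post)
(Date: synthetic)
G21
G90
G0 X91.291 Y138.421
M3 S873
G1 X164.781 Y138.421 F1655
G1 X164.781 Y124.988
G1 X91.291 Y124.988
G1 X91.291 Y138.421
M5
G0 X0.000 Y0.000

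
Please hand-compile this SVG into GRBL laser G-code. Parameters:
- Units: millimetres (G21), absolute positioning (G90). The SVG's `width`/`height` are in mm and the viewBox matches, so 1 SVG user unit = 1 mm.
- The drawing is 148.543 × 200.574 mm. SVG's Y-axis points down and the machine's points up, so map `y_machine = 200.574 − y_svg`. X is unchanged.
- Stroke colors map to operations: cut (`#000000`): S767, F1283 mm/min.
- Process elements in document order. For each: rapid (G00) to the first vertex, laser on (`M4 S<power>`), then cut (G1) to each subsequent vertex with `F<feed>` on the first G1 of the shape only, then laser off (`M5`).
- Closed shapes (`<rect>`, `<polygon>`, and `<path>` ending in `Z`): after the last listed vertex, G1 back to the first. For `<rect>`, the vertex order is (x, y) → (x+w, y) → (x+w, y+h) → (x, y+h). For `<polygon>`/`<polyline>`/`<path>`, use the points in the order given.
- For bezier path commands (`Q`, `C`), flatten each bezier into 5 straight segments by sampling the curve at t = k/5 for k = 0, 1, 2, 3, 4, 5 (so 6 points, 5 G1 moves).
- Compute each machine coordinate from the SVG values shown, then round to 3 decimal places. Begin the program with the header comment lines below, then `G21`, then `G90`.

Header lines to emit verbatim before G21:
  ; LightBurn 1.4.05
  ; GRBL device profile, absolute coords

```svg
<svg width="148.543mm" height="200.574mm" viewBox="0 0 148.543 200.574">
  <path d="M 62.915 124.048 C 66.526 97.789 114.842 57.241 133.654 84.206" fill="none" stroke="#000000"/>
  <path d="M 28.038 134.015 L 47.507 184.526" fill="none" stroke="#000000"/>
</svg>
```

; LightBurn 1.4.05
; GRBL device profile, absolute coords
G21
G90
G00 X62.915 Y76.526
M4 S767
G1 X69.853 Y93.342 F1283
G1 X83.957 Y109.660
G1 X101.667 Y121.555
G1 X119.420 Y125.100
G1 X133.654 Y116.368
M5
G00 X28.038 Y66.559
M4 S767
G1 X47.507 Y16.048 F1283
M5

Since the viewBox matches the mm dimensions, user units are millimetres directly. The only transform is the Y-flip y_m = 200.574 − y_svg.

Shape 1 is a cubic bezier drawn with `<path>`. Its stroke #000000 means cut at S767, F1283. After flipping Y the toolpath is (62.915,76.526) → (69.853,93.342) → (83.957,109.660) → (101.667,121.555) → (119.420,125.100) → (133.654,116.368).

Shape 2 is a line segment drawn with `<path>`. Its stroke #000000 means cut at S767, F1283. After flipping Y the toolpath is (28.038,66.559) → (47.507,16.048).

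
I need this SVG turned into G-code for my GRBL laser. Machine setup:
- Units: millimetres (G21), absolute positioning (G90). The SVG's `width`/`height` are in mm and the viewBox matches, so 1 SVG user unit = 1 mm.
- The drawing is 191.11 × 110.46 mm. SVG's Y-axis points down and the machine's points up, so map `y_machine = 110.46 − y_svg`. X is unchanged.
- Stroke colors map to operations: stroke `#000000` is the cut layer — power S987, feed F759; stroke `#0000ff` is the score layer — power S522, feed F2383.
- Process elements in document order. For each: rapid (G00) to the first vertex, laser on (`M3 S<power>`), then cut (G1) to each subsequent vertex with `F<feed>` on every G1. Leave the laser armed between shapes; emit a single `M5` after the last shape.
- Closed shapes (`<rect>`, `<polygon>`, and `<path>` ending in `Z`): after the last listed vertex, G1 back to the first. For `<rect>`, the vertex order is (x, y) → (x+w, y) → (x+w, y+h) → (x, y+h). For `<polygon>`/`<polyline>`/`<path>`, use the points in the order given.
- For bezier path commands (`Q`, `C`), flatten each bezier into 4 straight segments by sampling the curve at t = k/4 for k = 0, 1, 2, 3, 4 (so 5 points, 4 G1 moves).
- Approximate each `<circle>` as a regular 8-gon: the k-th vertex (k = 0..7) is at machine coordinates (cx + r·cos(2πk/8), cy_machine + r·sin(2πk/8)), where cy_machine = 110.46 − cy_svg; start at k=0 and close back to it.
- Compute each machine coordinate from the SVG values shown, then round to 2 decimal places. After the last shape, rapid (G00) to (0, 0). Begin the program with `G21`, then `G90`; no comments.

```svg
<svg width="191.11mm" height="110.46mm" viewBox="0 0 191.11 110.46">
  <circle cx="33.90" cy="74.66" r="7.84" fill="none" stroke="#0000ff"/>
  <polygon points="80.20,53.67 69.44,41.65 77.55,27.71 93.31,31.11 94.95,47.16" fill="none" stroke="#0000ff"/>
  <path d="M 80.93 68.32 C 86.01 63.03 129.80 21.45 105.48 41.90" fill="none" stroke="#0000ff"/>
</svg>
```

1 u = 1 mm; y_m = 110.46 − y.

[1] `<circle>` circle, #0000ff→score S522 F2383: (41.74,35.80) → (39.44,41.34) → (33.90,43.64) → (28.36,41.34) → (26.06,35.80) → (28.36,30.26) → (33.90,27.96) → (39.44,30.26) → (41.74,35.80) (closed)

[2] `<polygon>` regular polygon, #0000ff→score S522 F2383: (80.20,56.79) → (69.44,68.81) → (77.55,82.75) → (93.31,79.35) → (94.95,63.30) → (80.20,56.79) (closed)

[3] `<path>` cubic bezier, #0000ff→score S522 F2383: (80.93,42.14) → (90.33,51.38) → (104.23,65.00) → (112.62,73.80) → (105.48,68.56)

G21
G90
G00 X41.74 Y35.80
M3 S522
G1 X39.44 Y41.34 F2383
G1 X33.90 Y43.64 F2383
G1 X28.36 Y41.34 F2383
G1 X26.06 Y35.80 F2383
G1 X28.36 Y30.26 F2383
G1 X33.90 Y27.96 F2383
G1 X39.44 Y30.26 F2383
G1 X41.74 Y35.80 F2383
G00 X80.20 Y56.79
M3 S522
G1 X69.44 Y68.81 F2383
G1 X77.55 Y82.75 F2383
G1 X93.31 Y79.35 F2383
G1 X94.95 Y63.30 F2383
G1 X80.20 Y56.79 F2383
G00 X80.93 Y42.14
M3 S522
G1 X90.33 Y51.38 F2383
G1 X104.23 Y65.00 F2383
G1 X112.62 Y73.80 F2383
G1 X105.48 Y68.56 F2383
M5
G00 X0.00 Y0.00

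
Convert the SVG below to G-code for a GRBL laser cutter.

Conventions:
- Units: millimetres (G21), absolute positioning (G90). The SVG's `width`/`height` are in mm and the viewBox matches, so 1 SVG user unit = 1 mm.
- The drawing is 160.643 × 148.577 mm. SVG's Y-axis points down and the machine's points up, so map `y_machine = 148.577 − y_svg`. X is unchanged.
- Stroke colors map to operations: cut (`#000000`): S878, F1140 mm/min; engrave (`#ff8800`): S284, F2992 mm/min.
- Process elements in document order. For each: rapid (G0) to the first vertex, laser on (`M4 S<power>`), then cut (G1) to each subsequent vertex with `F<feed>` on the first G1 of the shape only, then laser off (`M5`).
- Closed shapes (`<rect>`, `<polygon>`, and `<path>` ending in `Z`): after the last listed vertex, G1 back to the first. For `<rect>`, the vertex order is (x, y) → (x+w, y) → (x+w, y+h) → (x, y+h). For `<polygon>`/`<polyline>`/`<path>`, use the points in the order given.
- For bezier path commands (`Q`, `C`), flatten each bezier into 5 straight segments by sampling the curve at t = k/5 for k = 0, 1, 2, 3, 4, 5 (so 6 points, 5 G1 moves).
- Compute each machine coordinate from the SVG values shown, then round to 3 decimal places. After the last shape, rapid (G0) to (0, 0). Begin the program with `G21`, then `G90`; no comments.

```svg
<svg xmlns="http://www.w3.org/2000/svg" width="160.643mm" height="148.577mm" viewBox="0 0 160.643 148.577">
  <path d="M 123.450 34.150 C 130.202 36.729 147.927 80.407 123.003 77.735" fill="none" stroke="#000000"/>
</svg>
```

viewBox `0 0 160.643 148.577` with mm width/height → 1 unit = 1 mm. Flip: y_m = 148.577 − y_svg.

**Shape 1** — `<path>` cubic bezier, stroke `#000000` → cut (S878, F1140). Control points (SVG): P0=(123.450,34.150), P1=(130.202,36.729), P2=(147.927,80.407), P3=(123.003,77.735); sampled at t=k/5. Machine vertices: (123.450,114.427) → (128.389,108.647) → (133.388,97.201) → (135.872,84.287) → (133.268,74.101) → (123.003,70.842). Open path.

G21
G90
G0 X123.450 Y114.427
M4 S878
G1 X128.389 Y108.647 F1140
G1 X133.388 Y97.201
G1 X135.872 Y84.287
G1 X133.268 Y74.101
G1 X123.003 Y70.842
M5
G0 X0.000 Y0.000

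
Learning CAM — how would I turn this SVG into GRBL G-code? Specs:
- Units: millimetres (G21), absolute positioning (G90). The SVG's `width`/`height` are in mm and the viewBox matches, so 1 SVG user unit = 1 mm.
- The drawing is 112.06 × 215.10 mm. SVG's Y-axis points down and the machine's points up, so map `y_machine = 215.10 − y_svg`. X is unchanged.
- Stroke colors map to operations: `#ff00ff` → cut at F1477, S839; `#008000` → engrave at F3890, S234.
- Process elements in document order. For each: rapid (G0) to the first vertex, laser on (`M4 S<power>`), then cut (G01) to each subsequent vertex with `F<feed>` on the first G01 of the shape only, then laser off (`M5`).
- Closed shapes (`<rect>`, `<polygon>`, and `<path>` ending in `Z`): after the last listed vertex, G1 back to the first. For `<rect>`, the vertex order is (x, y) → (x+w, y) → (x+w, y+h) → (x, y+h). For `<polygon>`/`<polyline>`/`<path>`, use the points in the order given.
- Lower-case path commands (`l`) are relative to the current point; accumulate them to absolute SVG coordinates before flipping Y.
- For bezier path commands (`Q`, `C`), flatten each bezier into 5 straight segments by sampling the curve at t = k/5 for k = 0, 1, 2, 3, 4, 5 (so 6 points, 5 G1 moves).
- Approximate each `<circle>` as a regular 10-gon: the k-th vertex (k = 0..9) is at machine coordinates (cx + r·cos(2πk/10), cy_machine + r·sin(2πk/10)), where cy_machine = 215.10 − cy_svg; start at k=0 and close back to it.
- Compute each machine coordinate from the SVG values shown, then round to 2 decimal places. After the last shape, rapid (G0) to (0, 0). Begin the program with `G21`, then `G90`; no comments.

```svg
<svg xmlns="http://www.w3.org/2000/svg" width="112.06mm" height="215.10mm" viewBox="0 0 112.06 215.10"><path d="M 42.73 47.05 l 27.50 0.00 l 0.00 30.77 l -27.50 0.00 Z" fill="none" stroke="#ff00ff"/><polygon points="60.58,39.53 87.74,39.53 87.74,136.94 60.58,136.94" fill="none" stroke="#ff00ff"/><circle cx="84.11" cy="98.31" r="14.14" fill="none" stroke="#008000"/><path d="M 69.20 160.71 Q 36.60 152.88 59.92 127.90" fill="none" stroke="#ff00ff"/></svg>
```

1 u = 1 mm; y_m = 215.10 − y.

[1] `<path>` rectangle, #ff00ff→cut S839 F1477: (42.73,168.05) → (70.23,168.05) → (70.23,137.28) → (42.73,137.28) → (42.73,168.05) (closed)

[2] `<polygon>` rectangle, #ff00ff→cut S839 F1477: (60.58,175.57) → (87.74,175.57) → (87.74,78.16) → (60.58,78.16) → (60.58,175.57) (closed)

[3] `<circle>` circle, #008000→engrave S234 F3890: (98.25,116.79) → (95.55,125.10) → (88.48,130.24) → (79.74,130.24) → (72.67,125.10) → (69.97,116.79) → (72.67,108.48) → (79.74,103.34) → (88.48,103.34) → (95.55,108.48) → (98.25,116.79) (closed)

[4] `<path>` quadratic bezier, #ff00ff→cut S839 F1477: (69.20,54.39) → (58.40,58.21) → (52.07,63.40) → (50.21,69.96) → (52.83,77.89) → (59.92,87.20)

G21
G90
G0 X42.73 Y168.05
M4 S839
G01 X70.23 Y168.05 F1477
G01 X70.23 Y137.28
G01 X42.73 Y137.28
G01 X42.73 Y168.05
M5
G0 X60.58 Y175.57
M4 S839
G01 X87.74 Y175.57 F1477
G01 X87.74 Y78.16
G01 X60.58 Y78.16
G01 X60.58 Y175.57
M5
G0 X98.25 Y116.79
M4 S234
G01 X95.55 Y125.10 F3890
G01 X88.48 Y130.24
G01 X79.74 Y130.24
G01 X72.67 Y125.10
G01 X69.97 Y116.79
G01 X72.67 Y108.48
G01 X79.74 Y103.34
G01 X88.48 Y103.34
G01 X95.55 Y108.48
G01 X98.25 Y116.79
M5
G0 X69.20 Y54.39
M4 S839
G01 X58.40 Y58.21 F1477
G01 X52.07 Y63.40
G01 X50.21 Y69.96
G01 X52.83 Y77.89
G01 X59.92 Y87.20
M5
G0 X0.00 Y0.00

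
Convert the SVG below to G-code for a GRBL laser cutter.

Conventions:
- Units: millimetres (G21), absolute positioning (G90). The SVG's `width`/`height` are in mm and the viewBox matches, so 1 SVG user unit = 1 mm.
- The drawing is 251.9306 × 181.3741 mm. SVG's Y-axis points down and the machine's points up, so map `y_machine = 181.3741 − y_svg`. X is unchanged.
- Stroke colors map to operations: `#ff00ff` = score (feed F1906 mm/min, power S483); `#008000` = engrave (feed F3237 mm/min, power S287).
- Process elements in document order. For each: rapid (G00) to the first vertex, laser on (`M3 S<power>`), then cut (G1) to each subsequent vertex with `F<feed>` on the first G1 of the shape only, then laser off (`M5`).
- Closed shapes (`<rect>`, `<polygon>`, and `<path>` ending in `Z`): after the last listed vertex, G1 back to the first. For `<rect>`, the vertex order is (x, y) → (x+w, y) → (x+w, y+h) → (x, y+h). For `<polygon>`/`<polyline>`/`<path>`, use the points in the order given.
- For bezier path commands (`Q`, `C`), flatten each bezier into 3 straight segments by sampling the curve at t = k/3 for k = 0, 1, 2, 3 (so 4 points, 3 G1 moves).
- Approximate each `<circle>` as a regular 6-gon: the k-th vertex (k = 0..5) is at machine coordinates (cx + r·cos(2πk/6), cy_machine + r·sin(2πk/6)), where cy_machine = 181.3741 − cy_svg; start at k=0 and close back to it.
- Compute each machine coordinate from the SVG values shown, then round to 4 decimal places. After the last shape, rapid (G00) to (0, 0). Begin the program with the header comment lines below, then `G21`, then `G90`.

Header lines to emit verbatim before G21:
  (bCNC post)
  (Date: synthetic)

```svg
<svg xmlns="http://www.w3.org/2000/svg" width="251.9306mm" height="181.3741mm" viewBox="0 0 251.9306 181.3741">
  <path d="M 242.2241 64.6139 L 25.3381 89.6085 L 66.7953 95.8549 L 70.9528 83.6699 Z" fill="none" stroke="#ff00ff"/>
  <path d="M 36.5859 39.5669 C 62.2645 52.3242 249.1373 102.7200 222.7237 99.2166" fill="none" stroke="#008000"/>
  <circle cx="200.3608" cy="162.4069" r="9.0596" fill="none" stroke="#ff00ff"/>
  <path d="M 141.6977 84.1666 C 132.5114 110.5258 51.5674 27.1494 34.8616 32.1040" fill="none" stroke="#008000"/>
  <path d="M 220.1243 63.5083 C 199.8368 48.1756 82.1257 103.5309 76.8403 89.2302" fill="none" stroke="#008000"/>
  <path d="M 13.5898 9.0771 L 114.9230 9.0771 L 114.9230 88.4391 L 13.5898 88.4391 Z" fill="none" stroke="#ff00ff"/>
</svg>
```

(bCNC post)
(Date: synthetic)
G21
G90
G00 X242.2241 Y116.7602
M3 S483
G1 X25.3381 Y91.7656 F1906
G1 X66.7953 Y85.5192
G1 X70.9528 Y97.7042
G1 X242.2241 Y116.7602
M5
G00 X36.5859 Y141.8072
M3 S287
G1 X102.1262 Y119.8940 F3237
G1 X191.9115 Y93.2302
G1 X222.7237 Y82.1575
M5
G00 X209.4204 Y18.9672
M3 S483
G1 X204.8906 Y26.8130 F1906
G1 X195.8310 Y26.8130
G1 X191.3012 Y18.9672
G1 X195.8310 Y11.1214
G1 X204.8906 Y11.1214
G1 X209.4204 Y18.9672
M5
G00 X141.6977 Y97.2075
M3 S287
G1 X113.6291 Y100.0910 F3237
G1 X67.9432 Y132.1168
G1 X34.8616 Y149.2701
M5
G00 X220.1243 Y117.8658
M3 S287
G1 X175.1345 Y114.8338 F3237
G1 X111.8287 Y95.8639
G1 X76.8403 Y92.1439
M5
G00 X13.5898 Y172.2970
M3 S483
G1 X114.9230 Y172.2970 F1906
G1 X114.9230 Y92.9350
G1 X13.5898 Y92.9350
G1 X13.5898 Y172.2970
M5
G00 X0.0000 Y0.0000

viewBox `0 0 251.9306 181.3741` with mm width/height → 1 unit = 1 mm. Flip: y_m = 181.3741 − y_svg.

**Shape 1** — `<path>` closed polygon, stroke `#ff00ff` → score (S483, F1906). Machine vertices: (242.2241,116.7602) → (25.3381,91.7656) → (66.7953,85.5192) → (70.9528,97.7042) → (242.2241,116.7602). Closed: final G1 returns to the first vertex.

**Shape 2** — `<path>` cubic bezier, stroke `#008000` → engrave (S287, F3237). Control points (SVG): P0=(36.5859,39.5669), P1=(62.2645,52.3242), P2=(249.1373,102.7200), P3=(222.7237,99.2166); sampled at t=k/3. Machine vertices: (36.5859,141.8072) → (102.1262,119.8940) → (191.9115,93.2302) → (222.7237,82.1575). Open path.

**Shape 3** — `<circle>` circle, stroke `#ff00ff` → score (S483, F1906). Machine vertices: (209.4204,18.9672) → (204.8906,26.8130) → (195.8310,26.8130) → (191.3012,18.9672) → (195.8310,11.1214) → (204.8906,11.1214) → (209.4204,18.9672). Closed: final G1 returns to the first vertex.

**Shape 4** — `<path>` cubic bezier, stroke `#008000` → engrave (S287, F3237). Control points (SVG): P0=(141.6977,84.1666), P1=(132.5114,110.5258), P2=(51.5674,27.1494), P3=(34.8616,32.1040); sampled at t=k/3. Machine vertices: (141.6977,97.2075) → (113.6291,100.0910) → (67.9432,132.1168) → (34.8616,149.2701). Open path.

**Shape 5** — `<path>` cubic bezier, stroke `#008000` → engrave (S287, F3237). Control points (SVG): P0=(220.1243,63.5083), P1=(199.8368,48.1756), P2=(82.1257,103.5309), P3=(76.8403,89.2302); sampled at t=k/3. Machine vertices: (220.1243,117.8658) → (175.1345,114.8338) → (111.8287,95.8639) → (76.8403,92.1439). Open path.

**Shape 6** — `<path>` rectangle, stroke `#ff00ff` → score (S483, F1906). Machine vertices: (13.5898,172.2970) → (114.9230,172.2970) → (114.9230,92.9350) → (13.5898,92.9350) → (13.5898,172.2970). Closed: final G1 returns to the first vertex.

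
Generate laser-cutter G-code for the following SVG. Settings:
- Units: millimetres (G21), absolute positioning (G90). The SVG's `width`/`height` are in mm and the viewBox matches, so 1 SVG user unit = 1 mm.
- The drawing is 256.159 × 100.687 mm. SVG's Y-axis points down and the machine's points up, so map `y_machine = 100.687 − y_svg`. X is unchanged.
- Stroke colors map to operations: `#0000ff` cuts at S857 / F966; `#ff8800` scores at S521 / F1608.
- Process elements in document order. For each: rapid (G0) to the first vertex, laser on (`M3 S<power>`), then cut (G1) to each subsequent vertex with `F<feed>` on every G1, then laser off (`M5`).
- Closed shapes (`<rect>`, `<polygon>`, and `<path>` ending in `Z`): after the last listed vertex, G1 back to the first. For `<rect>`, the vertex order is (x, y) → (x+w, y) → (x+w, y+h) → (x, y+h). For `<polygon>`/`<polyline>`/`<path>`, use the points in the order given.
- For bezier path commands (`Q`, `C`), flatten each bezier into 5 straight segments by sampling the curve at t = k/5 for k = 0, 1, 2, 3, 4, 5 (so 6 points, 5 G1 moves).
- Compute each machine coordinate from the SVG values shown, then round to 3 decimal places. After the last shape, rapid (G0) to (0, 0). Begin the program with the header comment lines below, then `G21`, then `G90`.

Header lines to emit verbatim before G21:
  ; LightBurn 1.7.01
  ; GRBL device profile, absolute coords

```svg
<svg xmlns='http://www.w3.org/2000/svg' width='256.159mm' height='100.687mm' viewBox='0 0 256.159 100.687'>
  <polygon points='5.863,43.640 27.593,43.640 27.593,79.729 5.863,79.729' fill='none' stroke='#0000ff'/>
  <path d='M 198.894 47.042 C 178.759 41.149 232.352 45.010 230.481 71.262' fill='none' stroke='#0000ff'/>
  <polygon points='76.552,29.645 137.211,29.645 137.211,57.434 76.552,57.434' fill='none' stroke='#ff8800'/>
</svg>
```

; LightBurn 1.7.01
; GRBL device profile, absolute coords
G21
G90
G0 X5.863 Y57.047
M3 S857
G1 X27.593 Y57.047 F966
G1 X27.593 Y20.958 F966
G1 X5.863 Y20.958 F966
G1 X5.863 Y57.047 F966
M5
G0 X198.894 Y53.645
M3 S857
G1 X194.627 Y55.909 F966
G1 X201.853 Y55.226 F966
G1 X214.372 Y50.988 F966
G1 X225.981 Y42.590 F966
G1 X230.481 Y29.425 F966
M5
G0 X76.552 Y71.042
M3 S521
G1 X137.211 Y71.042 F1608
G1 X137.211 Y43.253 F1608
G1 X76.552 Y43.253 F1608
G1 X76.552 Y71.042 F1608
M5
G0 X0.000 Y0.000

Since the viewBox matches the mm dimensions, user units are millimetres directly. The only transform is the Y-flip y_m = 100.687 − y_svg.

Shape 1 is a rectangle drawn with `<polygon>`. Its stroke #0000ff means cut at S857, F966. After flipping Y the toolpath is (5.863,57.047) → (27.593,57.047) → (27.593,20.958) → (5.863,20.958) → (5.863,57.047), returning to the start.

Shape 2 is a cubic bezier drawn with `<path>`. Its stroke #0000ff means cut at S857, F966. After flipping Y the toolpath is (198.894,53.645) → (194.627,55.909) → (201.853,55.226) → (214.372,50.988) → (225.981,42.590) → (230.481,29.425).

Shape 3 is a rectangle drawn with `<polygon>`. Its stroke #ff8800 means score at S521, F1608. After flipping Y the toolpath is (76.552,71.042) → (137.211,71.042) → (137.211,43.253) → (76.552,43.253) → (76.552,71.042), returning to the start.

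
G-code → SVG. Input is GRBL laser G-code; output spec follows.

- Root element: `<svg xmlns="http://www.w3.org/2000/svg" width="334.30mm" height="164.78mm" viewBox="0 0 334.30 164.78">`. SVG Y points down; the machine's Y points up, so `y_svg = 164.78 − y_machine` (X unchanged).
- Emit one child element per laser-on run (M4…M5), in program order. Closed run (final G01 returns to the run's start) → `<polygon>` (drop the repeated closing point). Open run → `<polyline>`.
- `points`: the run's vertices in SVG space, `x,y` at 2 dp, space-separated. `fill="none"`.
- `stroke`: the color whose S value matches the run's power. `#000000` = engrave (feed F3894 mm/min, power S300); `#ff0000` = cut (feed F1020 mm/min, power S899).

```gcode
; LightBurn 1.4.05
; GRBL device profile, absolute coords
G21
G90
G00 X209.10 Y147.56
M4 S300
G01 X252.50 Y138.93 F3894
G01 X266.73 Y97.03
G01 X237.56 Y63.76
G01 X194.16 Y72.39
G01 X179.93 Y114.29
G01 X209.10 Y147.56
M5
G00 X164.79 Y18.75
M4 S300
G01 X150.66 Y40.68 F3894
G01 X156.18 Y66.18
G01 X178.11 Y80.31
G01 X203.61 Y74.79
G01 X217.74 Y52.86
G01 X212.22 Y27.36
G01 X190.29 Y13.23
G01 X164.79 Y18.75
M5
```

y_svg = 164.78 − y_m. Every run uses S300, so all elements get stroke `#000000` (engrave).

[1] closed run; points: 209.10,17.22 252.50,25.85 266.73,67.75 237.56,101.02 194.16,92.39 179.93,50.49

[2] closed run; points: 164.79,146.03 150.66,124.10 156.18,98.60 178.11,84.47 203.61,89.99 217.74,111.92 212.22,137.42 190.29,151.55

<svg xmlns="http://www.w3.org/2000/svg" width="334.30mm" height="164.78mm" viewBox="0 0 334.30 164.78">
  <polygon points="209.10,17.22 252.50,25.85 266.73,67.75 237.56,101.02 194.16,92.39 179.93,50.49" fill="none" stroke="#000000"/>
  <polygon points="164.79,146.03 150.66,124.10 156.18,98.60 178.11,84.47 203.61,89.99 217.74,111.92 212.22,137.42 190.29,151.55" fill="none" stroke="#000000"/>
</svg>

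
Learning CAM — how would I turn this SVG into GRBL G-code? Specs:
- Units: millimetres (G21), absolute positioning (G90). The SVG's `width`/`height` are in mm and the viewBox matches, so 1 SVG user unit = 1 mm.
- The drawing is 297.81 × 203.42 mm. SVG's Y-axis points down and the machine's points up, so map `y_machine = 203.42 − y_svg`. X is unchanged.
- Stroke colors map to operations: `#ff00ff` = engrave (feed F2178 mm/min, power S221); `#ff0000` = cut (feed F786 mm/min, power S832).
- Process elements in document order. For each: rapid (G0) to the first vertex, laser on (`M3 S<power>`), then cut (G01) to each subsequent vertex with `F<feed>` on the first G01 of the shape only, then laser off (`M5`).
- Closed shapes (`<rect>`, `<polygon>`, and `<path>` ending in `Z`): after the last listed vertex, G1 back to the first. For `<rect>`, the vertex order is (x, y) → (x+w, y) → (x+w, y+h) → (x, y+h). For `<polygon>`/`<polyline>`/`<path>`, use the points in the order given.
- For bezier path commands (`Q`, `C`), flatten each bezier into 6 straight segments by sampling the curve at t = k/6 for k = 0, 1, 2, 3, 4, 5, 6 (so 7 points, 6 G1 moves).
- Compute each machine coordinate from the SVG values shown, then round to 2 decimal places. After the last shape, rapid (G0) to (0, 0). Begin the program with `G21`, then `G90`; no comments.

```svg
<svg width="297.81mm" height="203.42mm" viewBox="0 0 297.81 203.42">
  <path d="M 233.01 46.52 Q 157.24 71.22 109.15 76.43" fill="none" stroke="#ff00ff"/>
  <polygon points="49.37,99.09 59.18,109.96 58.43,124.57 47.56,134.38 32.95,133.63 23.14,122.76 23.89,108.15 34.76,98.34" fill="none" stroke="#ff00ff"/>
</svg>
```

G21
G90
G0 X233.01 Y156.90
M3 S221
G01 X208.52 Y149.21 F2178
G01 X185.57 Y142.60
G01 X164.16 Y137.07
G01 X144.29 Y132.63
G01 X125.95 Y129.27
G01 X109.15 Y126.99
M5
G0 X49.37 Y104.33
M3 S221
G01 X59.18 Y93.46 F2178
G01 X58.43 Y78.85
G01 X47.56 Y69.04
G01 X32.95 Y69.79
G01 X23.14 Y80.66
G01 X23.89 Y95.27
G01 X34.76 Y105.08
G01 X49.37 Y104.33
M5
G0 X0.00 Y0.00

viewBox `0 0 297.81 203.42` with mm width/height → 1 unit = 1 mm. Flip: y_m = 203.42 − y_svg.

**Shape 1** — `<path>` quadratic bezier, stroke `#ff00ff` → engrave (S221, F2178). Control points (SVG): P0=(233.01,46.52), P1=(157.24,71.22), P2=(109.15,76.43); sampled at t=k/6. Machine vertices: (233.01,156.90) → (208.52,149.21) → (185.57,142.60) → (164.16,137.07) → (144.29,132.63) → (125.95,129.27) → (109.15,126.99). Open path.

**Shape 2** — `<polygon>` regular polygon, stroke `#ff00ff` → engrave (S221, F2178). Machine vertices: (49.37,104.33) → (59.18,93.46) → (58.43,78.85) → (47.56,69.04) → (32.95,69.79) → (23.14,80.66) → (23.89,95.27) → (34.76,105.08) → (49.37,104.33). Closed: final G1 returns to the first vertex.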